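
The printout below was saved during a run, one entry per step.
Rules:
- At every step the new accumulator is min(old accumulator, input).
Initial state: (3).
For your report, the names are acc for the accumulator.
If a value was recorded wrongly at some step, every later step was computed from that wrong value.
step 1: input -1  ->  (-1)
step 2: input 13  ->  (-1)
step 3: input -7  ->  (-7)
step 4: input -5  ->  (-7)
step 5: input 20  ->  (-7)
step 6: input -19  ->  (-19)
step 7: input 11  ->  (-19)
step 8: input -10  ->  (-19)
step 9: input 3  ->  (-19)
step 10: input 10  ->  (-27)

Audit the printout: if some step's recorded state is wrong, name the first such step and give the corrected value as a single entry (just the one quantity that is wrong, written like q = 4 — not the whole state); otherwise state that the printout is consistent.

step 10, acc = -19

step 1: acc = min(3, -1) = -1 -> consistent with the printout
step 2: acc = min(-1, 13) = -1 -> checks out
step 3: acc = min(-1, -7) = -7 -> in agreement
step 4: acc = min(-7, -5) = -7 -> in agreement
step 5: acc = min(-7, 20) = -7 -> verified
step 6: acc = min(-7, -19) = -19 -> same as recorded
step 7: acc = min(-19, 11) = -19 -> consistent with the printout
step 8: acc = min(-19, -10) = -19 -> confirmed correct
step 9: acc = min(-19, 3) = -19 -> matches
step 10: acc = min(-19, 10) = -19 -> this is not what the printout shows
So the first discrepancy is step 10, where the right value is acc = -19.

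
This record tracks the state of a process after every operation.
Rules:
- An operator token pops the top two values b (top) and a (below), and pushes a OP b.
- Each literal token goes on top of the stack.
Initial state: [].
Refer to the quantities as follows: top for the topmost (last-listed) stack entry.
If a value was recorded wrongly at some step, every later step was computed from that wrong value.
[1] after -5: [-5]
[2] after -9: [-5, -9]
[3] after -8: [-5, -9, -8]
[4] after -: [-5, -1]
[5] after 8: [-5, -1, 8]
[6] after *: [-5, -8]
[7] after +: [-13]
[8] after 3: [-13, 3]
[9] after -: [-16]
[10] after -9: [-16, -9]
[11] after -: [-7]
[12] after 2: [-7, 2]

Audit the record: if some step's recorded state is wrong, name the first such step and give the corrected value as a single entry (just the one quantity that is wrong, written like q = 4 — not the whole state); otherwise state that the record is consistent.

no error

Recomputing the run from the initial state:
step 1: [-5]
step 2: [-5, -9]
step 3: [-5, -9, -8]
step 4: [-5, -1]
step 5: [-5, -1, 8]
step 6: [-5, -8]
step 7: [-13]
step 8: [-13, 3]
step 9: [-16]
step 10: [-16, -9]
step 11: [-7]
step 12: [-7, 2]
This matches the record at every step.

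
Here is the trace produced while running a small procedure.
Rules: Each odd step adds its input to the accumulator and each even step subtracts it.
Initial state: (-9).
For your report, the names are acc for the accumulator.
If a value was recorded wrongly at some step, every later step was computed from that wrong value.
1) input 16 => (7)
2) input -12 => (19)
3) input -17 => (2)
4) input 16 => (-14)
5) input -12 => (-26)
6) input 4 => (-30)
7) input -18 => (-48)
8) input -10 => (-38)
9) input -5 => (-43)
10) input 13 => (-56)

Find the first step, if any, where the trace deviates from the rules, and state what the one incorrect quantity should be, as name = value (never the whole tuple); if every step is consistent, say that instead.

step 1: acc = -9 + 16 = 7 -> verified
step 2: acc = 7 - -12 = 19 -> checks out
step 3: acc = 19 + -17 = 2 -> exactly as logged
step 4: acc = 2 - 16 = -14 -> checks out
step 5: acc = -14 + -12 = -26 -> exactly as logged
step 6: acc = -26 - 4 = -30 -> no discrepancy
step 7: acc = -30 + -18 = -48 -> same as recorded
step 8: acc = -48 - -10 = -38 -> agrees with the trace
step 9: acc = -38 + -5 = -43 -> checks out
step 10: acc = -43 - 13 = -56 -> agrees with the trace
All steps check out; nothing to correct.

no error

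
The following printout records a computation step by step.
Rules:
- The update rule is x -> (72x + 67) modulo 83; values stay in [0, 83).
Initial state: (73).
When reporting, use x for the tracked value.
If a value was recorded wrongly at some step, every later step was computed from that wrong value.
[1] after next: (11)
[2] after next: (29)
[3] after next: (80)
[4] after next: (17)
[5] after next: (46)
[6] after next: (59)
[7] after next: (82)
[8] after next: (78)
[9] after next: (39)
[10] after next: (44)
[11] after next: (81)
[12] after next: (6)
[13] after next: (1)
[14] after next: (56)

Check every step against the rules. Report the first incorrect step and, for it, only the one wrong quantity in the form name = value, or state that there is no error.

Recomputing the run from the initial state:
step 1: x = 11
step 2: x = 29
step 3: x = 80
step 4: x = 17
step 5: x = 46
step 6: x = 59
step 7: x = 82
step 8: x = 78
step 9: x = 39
step 10: x = 53
step 11: x = 65
step 12: x = 16
step 13: x = 57
step 14: x = 21
The first disagreement with the printout is at step 10, where the value should be x = 53.

step 10, x = 53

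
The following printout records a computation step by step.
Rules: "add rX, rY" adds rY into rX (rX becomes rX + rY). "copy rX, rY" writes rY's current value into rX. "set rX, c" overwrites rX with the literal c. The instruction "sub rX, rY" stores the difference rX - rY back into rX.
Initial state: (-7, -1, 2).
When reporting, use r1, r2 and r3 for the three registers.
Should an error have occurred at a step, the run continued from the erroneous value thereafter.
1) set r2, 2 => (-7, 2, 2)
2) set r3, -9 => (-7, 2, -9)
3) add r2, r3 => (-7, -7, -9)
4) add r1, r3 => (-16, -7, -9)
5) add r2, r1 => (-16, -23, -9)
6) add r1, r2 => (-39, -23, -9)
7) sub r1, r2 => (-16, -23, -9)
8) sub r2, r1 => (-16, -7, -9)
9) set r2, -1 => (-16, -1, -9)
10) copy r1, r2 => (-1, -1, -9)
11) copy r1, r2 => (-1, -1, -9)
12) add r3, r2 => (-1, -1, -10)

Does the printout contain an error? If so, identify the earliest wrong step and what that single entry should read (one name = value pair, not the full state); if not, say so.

no error

Step 1: r2 = 2 — confirmed correct.
Step 2: r3 = -9 — agrees with the printout.
Step 3: r2 = 2 + -9 = -7 — in agreement.
Step 4: r1 = -7 + -9 = -16 — no discrepancy.
Step 5: r2 = -7 + -16 = -23 — in agreement.
Step 6: r1 = -16 + -23 = -39 — agrees with the printout.
Step 7: r1 = -39 - -23 = -16 — exactly as logged.
Step 8: r2 = -23 - -16 = -7 — consistent with the printout.
Step 9: r2 = -1 — consistent with the printout.
Step 10: r1 = -1 — in agreement.
Step 11: r1 = -1 — no discrepancy.
Step 12: r3 = -9 + -1 = -10 — same as recorded.
Each recorded entry agrees with the recomputation.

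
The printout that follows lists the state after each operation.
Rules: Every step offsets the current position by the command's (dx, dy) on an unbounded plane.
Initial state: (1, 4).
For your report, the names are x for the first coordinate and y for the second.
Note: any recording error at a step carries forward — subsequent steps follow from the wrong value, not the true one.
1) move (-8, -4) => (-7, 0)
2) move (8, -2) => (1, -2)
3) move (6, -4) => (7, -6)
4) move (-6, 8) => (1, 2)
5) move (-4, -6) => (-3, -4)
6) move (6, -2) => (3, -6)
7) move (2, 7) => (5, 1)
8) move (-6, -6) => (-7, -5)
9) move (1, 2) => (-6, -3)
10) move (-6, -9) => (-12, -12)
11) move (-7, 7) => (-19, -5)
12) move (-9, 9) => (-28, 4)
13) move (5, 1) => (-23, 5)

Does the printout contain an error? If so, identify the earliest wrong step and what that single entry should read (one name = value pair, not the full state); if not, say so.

step 8, x = -1

step 1: x = 1 + (-8) = -7, y = 4 + (-4) = 0 -> consistent with the printout
step 2: x = -7 + (8) = 1, y = 0 + (-2) = -2 -> exactly as logged
step 3: x = 1 + (6) = 7, y = -2 + (-4) = -6 -> no discrepancy
step 4: x = 7 + (-6) = 1, y = -6 + (8) = 2 -> consistent with the printout
step 5: x = 1 + (-4) = -3, y = 2 + (-6) = -4 -> in agreement
step 6: x = -3 + (6) = 3, y = -4 + (-2) = -6 -> matches
step 7: x = 3 + (2) = 5, y = -6 + (7) = 1 -> matches
step 8: x = 5 + (-6) = -1, y = 1 + (-6) = -5 -> a discrepancy with the printout
First incorrect step: 8; the correct value is x = -1.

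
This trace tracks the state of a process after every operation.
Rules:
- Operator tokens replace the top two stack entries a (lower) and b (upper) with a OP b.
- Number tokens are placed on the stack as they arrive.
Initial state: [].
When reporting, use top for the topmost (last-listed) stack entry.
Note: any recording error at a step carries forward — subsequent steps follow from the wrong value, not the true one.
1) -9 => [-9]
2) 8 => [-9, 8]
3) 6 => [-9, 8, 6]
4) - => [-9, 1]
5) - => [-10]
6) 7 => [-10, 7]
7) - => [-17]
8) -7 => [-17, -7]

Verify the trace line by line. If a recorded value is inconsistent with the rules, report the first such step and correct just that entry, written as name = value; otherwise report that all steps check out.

Step 1: push -9: top = -9 — checks out.
Step 2: push 8: top = 8 — in agreement.
Step 3: push 6: top = 6 — checks out.
Step 4: 8 - 6 = 2 — the trace has a different value.
The earliest wrong entry is at step 4: it should read top = 2.

step 4, top = 2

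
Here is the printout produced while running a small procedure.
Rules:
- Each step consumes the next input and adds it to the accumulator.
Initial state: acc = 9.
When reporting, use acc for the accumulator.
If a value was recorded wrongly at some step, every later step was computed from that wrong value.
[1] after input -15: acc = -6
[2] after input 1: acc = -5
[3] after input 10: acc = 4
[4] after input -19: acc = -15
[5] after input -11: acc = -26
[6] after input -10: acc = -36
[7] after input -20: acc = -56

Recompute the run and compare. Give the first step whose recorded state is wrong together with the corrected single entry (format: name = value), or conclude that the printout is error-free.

1. acc = 9 + -15 = -6 (checks out)
2. acc = -6 + 1 = -5 (consistent with the printout)
3. acc = -5 + 10 = 5 (not what was recorded)
The earliest wrong entry is at step 3: it should read acc = 5.

step 3, acc = 5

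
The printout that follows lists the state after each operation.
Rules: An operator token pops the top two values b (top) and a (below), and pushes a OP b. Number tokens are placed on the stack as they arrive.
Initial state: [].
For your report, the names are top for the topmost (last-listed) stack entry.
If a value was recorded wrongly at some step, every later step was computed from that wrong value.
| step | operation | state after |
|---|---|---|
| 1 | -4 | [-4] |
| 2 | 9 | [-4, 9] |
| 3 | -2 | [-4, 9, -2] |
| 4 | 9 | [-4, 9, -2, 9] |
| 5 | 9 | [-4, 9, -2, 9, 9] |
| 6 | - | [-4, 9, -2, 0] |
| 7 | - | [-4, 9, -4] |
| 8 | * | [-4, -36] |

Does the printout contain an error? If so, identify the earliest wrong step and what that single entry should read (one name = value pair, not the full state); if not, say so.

step 1: push -4: top = -4 -> exactly as logged
step 2: push 9: top = 9 -> checks out
step 3: push -2: top = -2 -> agrees with the printout
step 4: push 9: top = 9 -> confirmed correct
step 5: push 9: top = 9 -> no discrepancy
step 6: 9 - 9 = 0 -> consistent with the printout
step 7: -2 - 0 = -2 -> this is not what the printout shows
Conclusion: step 7 carries the first error; the entry should be top = -2.

step 7, top = -2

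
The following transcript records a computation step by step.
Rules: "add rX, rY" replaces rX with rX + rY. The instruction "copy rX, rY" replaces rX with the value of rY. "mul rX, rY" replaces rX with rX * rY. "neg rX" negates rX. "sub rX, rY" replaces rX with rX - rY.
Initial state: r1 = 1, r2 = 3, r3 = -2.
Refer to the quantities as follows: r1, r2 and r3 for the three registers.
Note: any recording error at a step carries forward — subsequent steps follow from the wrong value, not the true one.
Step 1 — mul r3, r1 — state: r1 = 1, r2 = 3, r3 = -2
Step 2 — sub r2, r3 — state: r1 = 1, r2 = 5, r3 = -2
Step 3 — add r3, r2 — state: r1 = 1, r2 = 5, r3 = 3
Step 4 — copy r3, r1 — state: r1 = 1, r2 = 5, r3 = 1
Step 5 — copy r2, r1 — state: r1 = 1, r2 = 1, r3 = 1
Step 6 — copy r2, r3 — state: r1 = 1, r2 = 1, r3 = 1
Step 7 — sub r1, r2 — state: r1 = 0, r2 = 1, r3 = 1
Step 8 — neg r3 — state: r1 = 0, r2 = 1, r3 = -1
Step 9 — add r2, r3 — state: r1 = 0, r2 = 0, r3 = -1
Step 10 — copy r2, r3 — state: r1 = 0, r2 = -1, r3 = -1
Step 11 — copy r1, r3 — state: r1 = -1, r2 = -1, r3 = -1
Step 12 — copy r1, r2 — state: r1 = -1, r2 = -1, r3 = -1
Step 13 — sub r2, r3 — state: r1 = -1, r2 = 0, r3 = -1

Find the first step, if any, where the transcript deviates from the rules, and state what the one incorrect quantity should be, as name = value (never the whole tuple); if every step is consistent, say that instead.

no error

Recomputing the run from the initial state:
step 1: r1 = 1, r2 = 3, r3 = -2
step 2: r1 = 1, r2 = 5, r3 = -2
step 3: r1 = 1, r2 = 5, r3 = 3
step 4: r1 = 1, r2 = 5, r3 = 1
step 5: r1 = 1, r2 = 1, r3 = 1
step 6: r1 = 1, r2 = 1, r3 = 1
step 7: r1 = 0, r2 = 1, r3 = 1
step 8: r1 = 0, r2 = 1, r3 = -1
step 9: r1 = 0, r2 = 0, r3 = -1
step 10: r1 = 0, r2 = -1, r3 = -1
step 11: r1 = -1, r2 = -1, r3 = -1
step 12: r1 = -1, r2 = -1, r3 = -1
step 13: r1 = -1, r2 = 0, r3 = -1
This matches the transcript at every step.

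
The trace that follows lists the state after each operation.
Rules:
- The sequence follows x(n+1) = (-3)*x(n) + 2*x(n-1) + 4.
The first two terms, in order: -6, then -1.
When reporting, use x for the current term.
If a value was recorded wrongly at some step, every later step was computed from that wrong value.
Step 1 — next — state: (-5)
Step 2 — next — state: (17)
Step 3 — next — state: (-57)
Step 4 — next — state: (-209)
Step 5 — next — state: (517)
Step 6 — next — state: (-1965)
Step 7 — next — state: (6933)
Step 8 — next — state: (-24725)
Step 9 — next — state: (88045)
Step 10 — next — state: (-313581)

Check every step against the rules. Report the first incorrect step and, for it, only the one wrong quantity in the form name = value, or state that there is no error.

step 4, x = 209

Step 1: x = -3*(-1) + (2)*(-6) + (4) = -5 — verified.
Step 2: x = -3*(-5) + (2)*(-1) + (4) = 17 — no discrepancy.
Step 3: x = -3*(17) + (2)*(-5) + (4) = -57 — matches.
Step 4: x = -3*(-57) + (2)*(17) + (4) = 209 — a discrepancy with the trace.
So the first discrepancy is step 4, where the right value is x = 209.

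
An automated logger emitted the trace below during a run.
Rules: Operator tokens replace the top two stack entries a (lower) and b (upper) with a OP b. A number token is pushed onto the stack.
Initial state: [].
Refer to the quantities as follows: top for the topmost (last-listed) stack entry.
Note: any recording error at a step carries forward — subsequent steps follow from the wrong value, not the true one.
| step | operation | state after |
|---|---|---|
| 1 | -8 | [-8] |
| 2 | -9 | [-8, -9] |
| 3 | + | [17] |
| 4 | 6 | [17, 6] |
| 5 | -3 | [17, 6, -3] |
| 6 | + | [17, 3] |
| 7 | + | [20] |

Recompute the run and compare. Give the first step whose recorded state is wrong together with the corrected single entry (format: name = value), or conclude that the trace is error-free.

step 3, top = -17

step 1: push -8: top = -8 -> confirmed correct
step 2: push -9: top = -9 -> consistent with the trace
step 3: -8 + -9 = -17 -> the recorded entry deviates here
First incorrect step: 3; the correct value is top = -17.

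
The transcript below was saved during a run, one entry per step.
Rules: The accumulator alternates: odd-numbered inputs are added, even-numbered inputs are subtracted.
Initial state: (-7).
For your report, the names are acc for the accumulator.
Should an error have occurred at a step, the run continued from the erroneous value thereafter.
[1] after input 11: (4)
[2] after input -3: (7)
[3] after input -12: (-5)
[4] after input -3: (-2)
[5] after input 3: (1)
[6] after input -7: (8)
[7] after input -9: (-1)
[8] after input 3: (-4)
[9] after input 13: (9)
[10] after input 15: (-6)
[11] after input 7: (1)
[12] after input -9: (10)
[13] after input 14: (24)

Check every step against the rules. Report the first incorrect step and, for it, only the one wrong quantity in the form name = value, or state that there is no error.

no error

Recomputing the run from the initial state:
step 1: acc = 4
step 2: acc = 7
step 3: acc = -5
step 4: acc = -2
step 5: acc = 1
step 6: acc = 8
step 7: acc = -1
step 8: acc = -4
step 9: acc = 9
step 10: acc = -6
step 11: acc = 1
step 12: acc = 10
step 13: acc = 24
This matches the transcript at every step.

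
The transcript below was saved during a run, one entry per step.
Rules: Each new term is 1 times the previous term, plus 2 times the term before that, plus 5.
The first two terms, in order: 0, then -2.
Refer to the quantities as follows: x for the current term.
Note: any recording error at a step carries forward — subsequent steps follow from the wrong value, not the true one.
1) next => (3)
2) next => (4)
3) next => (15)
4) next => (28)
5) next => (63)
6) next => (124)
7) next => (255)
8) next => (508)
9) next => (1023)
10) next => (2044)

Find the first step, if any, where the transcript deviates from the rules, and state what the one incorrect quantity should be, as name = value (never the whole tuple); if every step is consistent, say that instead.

Recomputing the run from the initial state:
step 1: x = 3
step 2: x = 4
step 3: x = 15
step 4: x = 28
step 5: x = 63
step 6: x = 124
step 7: x = 255
step 8: x = 508
step 9: x = 1023
step 10: x = 2044
This matches the transcript at every step.

no error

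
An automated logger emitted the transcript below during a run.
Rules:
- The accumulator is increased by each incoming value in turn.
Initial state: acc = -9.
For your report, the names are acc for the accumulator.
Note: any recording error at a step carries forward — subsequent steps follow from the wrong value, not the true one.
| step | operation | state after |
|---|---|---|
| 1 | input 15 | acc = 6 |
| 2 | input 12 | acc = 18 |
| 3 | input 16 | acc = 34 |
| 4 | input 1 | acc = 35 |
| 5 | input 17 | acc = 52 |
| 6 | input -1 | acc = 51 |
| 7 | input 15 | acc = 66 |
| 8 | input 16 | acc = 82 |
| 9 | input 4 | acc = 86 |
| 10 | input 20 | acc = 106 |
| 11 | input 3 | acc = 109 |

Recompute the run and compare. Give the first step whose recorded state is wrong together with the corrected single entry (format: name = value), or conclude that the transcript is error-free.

no error

1. acc = -9 + 15 = 6 (same as recorded)
2. acc = 6 + 12 = 18 (in agreement)
3. acc = 18 + 16 = 34 (verified)
4. acc = 34 + 1 = 35 (matches)
5. acc = 35 + 17 = 52 (same as recorded)
6. acc = 52 + -1 = 51 (same as recorded)
7. acc = 51 + 15 = 66 (no discrepancy)
8. acc = 66 + 16 = 82 (verified)
9. acc = 82 + 4 = 86 (exactly as logged)
10. acc = 86 + 20 = 106 (agrees with the transcript)
11. acc = 106 + 3 = 109 (matches)
All entries verified; no error found.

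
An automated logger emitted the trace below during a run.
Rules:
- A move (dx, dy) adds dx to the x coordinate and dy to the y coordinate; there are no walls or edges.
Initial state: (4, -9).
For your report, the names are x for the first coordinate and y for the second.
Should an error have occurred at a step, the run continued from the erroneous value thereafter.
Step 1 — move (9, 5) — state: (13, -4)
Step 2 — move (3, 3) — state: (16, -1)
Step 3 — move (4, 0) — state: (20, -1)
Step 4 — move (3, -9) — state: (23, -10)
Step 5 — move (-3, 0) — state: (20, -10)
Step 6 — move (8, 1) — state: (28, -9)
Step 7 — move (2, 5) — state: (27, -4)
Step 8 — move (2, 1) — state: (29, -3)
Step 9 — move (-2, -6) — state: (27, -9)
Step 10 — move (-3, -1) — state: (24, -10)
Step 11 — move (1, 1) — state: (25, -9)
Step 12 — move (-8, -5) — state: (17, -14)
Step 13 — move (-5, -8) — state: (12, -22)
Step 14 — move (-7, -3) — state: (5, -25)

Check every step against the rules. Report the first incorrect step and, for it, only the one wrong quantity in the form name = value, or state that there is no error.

step 7, x = 30

Step 1: x = 4 + (9) = 13, y = -9 + (5) = -4 — checks out.
Step 2: x = 13 + (3) = 16, y = -4 + (3) = -1 — consistent with the trace.
Step 3: x = 16 + (4) = 20, y = -1 + (0) = -1 — agrees with the trace.
Step 4: x = 20 + (3) = 23, y = -1 + (-9) = -10 — in agreement.
Step 5: x = 23 + (-3) = 20, y = -10 + (0) = -10 — agrees with the trace.
Step 6: x = 20 + (8) = 28, y = -10 + (1) = -9 — no discrepancy.
Step 7: x = 28 + (2) = 30, y = -9 + (5) = -4 — the entry is off here.
The earliest wrong entry is at step 7: it should read x = 30.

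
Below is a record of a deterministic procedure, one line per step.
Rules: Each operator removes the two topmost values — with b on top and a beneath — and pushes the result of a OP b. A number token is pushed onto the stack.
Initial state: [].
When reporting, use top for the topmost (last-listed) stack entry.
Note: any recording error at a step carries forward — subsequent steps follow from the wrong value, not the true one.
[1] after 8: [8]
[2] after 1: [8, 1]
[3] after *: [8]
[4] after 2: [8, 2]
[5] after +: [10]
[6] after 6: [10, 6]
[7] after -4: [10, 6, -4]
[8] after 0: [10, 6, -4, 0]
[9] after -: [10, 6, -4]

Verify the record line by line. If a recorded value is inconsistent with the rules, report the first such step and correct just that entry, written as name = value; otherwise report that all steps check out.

no error

Recomputing the run from the initial state:
step 1: [8]
step 2: [8, 1]
step 3: [8]
step 4: [8, 2]
step 5: [10]
step 6: [10, 6]
step 7: [10, 6, -4]
step 8: [10, 6, -4, 0]
step 9: [10, 6, -4]
This matches the record at every step.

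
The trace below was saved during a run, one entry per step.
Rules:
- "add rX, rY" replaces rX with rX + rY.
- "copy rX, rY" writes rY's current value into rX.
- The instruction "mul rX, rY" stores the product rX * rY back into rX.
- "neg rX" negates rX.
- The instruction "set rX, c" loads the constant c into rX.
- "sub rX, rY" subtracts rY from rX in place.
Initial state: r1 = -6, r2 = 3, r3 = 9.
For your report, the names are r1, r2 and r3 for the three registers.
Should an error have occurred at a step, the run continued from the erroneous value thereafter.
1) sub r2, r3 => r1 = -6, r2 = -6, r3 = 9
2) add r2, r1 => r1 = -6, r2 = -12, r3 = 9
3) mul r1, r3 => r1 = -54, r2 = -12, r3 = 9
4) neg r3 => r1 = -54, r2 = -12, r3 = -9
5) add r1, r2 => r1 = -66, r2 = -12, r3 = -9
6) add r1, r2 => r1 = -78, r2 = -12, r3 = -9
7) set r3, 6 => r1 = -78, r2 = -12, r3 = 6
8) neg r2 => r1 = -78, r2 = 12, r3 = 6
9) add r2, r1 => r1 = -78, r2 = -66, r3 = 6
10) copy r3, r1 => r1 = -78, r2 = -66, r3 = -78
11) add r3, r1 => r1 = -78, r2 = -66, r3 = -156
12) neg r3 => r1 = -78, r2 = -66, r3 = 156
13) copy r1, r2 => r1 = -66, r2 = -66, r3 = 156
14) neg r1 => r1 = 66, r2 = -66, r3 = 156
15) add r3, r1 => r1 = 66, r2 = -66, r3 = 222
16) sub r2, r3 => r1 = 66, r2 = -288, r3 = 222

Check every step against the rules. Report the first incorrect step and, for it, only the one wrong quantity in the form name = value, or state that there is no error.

1. r2 = 3 - 9 = -6 (exactly as logged)
2. r2 = -6 + -6 = -12 (no discrepancy)
3. r1 = -6 * 9 = -54 (exactly as logged)
4. r3 = -(9) = -9 (exactly as logged)
5. r1 = -54 + -12 = -66 (no discrepancy)
6. r1 = -66 + -12 = -78 (checks out)
7. r3 = 6 (no discrepancy)
8. r2 = -(-12) = 12 (consistent with the trace)
9. r2 = 12 + -78 = -66 (confirmed correct)
10. r3 = -78 (same as recorded)
11. r3 = -78 + -78 = -156 (verified)
12. r3 = -(-156) = 156 (consistent with the trace)
13. r1 = -66 (same as recorded)
14. r1 = -(-66) = 66 (agrees with the trace)
15. r3 = 156 + 66 = 222 (agrees with the trace)
16. r2 = -66 - 222 = -288 (exactly as logged)
Every step is consistent.

no error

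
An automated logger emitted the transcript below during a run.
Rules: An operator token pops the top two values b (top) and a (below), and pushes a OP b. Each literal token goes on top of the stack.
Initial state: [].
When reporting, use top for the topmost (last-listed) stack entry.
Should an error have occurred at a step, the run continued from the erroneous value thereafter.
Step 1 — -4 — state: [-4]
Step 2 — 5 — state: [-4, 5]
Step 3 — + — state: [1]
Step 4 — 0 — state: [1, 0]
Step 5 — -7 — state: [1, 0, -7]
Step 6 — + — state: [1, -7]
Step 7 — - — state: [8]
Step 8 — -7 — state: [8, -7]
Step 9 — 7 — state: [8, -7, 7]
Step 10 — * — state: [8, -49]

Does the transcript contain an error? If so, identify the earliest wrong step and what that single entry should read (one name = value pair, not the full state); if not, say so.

no error

Recomputing the run from the initial state:
step 1: [-4]
step 2: [-4, 5]
step 3: [1]
step 4: [1, 0]
step 5: [1, 0, -7]
step 6: [1, -7]
step 7: [8]
step 8: [8, -7]
step 9: [8, -7, 7]
step 10: [8, -49]
This matches the transcript at every step.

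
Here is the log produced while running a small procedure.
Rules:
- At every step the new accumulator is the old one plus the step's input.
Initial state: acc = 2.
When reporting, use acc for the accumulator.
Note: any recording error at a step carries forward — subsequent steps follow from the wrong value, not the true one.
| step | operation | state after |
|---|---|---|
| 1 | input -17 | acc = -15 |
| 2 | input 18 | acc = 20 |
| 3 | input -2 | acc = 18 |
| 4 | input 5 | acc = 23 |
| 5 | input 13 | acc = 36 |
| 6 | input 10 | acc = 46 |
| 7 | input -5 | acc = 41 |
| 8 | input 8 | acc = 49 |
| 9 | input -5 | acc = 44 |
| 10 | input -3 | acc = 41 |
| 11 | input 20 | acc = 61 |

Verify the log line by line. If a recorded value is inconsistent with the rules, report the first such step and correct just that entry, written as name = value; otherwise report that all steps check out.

step 2, acc = 3

Step 1: acc = 2 + -17 = -15 — same as recorded.
Step 2: acc = -15 + 18 = 3 — a discrepancy with the log.
So the first discrepancy is step 2, where the right value is acc = 3.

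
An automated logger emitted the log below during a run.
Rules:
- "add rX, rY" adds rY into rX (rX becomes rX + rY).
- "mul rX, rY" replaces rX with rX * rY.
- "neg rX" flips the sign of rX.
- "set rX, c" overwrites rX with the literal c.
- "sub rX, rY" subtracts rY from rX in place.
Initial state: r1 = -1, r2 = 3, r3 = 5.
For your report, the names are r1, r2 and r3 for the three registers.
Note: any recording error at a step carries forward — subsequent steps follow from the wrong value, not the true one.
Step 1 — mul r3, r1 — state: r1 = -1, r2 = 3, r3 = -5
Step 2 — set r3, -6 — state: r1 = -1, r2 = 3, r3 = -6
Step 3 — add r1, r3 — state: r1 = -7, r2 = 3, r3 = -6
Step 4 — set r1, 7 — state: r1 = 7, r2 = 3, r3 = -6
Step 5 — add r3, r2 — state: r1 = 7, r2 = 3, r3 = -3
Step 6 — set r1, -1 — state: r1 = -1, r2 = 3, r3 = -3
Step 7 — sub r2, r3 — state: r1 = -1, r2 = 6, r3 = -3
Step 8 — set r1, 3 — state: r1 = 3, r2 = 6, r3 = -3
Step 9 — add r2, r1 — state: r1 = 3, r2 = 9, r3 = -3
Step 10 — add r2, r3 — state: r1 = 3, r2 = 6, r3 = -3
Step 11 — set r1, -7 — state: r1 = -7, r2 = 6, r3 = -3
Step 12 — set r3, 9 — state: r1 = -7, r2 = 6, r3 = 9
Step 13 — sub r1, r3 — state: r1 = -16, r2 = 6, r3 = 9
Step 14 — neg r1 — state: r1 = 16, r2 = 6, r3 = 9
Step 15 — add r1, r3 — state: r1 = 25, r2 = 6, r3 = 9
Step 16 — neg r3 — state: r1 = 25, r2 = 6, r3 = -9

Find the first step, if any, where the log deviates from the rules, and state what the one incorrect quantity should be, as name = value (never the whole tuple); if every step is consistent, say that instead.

Recomputing the run from the initial state:
step 1: r1 = -1, r2 = 3, r3 = -5
step 2: r1 = -1, r2 = 3, r3 = -6
step 3: r1 = -7, r2 = 3, r3 = -6
step 4: r1 = 7, r2 = 3, r3 = -6
step 5: r1 = 7, r2 = 3, r3 = -3
step 6: r1 = -1, r2 = 3, r3 = -3
step 7: r1 = -1, r2 = 6, r3 = -3
step 8: r1 = 3, r2 = 6, r3 = -3
step 9: r1 = 3, r2 = 9, r3 = -3
step 10: r1 = 3, r2 = 6, r3 = -3
step 11: r1 = -7, r2 = 6, r3 = -3
step 12: r1 = -7, r2 = 6, r3 = 9
step 13: r1 = -16, r2 = 6, r3 = 9
step 14: r1 = 16, r2 = 6, r3 = 9
step 15: r1 = 25, r2 = 6, r3 = 9
step 16: r1 = 25, r2 = 6, r3 = -9
This matches the log at every step.

no error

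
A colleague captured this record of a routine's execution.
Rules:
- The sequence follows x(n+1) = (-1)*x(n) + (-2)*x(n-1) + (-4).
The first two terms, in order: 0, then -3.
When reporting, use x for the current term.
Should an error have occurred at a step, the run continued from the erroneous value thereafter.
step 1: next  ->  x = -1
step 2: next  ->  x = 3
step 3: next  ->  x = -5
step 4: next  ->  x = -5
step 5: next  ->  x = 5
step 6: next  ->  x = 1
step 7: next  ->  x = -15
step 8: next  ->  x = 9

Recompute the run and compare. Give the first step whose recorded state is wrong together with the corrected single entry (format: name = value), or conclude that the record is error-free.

1. x = -1*(-3) + (-2)*(0) + (-4) = -1 (confirmed correct)
2. x = -1*(-1) + (-2)*(-3) + (-4) = 3 (verified)
3. x = -1*(3) + (-2)*(-1) + (-4) = -5 (exactly as logged)
4. x = -1*(-5) + (-2)*(3) + (-4) = -5 (same as recorded)
5. x = -1*(-5) + (-2)*(-5) + (-4) = 11 (the record disagrees here)
First deviation found at step 5; the corrected entry is x = 11.

step 5, x = 11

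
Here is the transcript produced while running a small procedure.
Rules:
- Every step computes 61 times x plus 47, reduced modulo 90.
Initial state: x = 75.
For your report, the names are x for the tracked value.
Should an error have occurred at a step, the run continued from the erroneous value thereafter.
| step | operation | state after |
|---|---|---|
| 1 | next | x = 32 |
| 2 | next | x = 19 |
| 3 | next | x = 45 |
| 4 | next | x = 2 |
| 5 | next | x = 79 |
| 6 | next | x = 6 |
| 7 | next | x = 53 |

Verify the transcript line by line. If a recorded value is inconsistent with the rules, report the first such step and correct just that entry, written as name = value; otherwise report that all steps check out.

1. x = (61*75 + 47) mod 90 = 32 (verified)
2. x = (61*32 + 47) mod 90 = 19 (checks out)
3. x = (61*19 + 47) mod 90 = 36 (the recorded entry deviates here)
First deviation found at step 3; the corrected entry is x = 36.

step 3, x = 36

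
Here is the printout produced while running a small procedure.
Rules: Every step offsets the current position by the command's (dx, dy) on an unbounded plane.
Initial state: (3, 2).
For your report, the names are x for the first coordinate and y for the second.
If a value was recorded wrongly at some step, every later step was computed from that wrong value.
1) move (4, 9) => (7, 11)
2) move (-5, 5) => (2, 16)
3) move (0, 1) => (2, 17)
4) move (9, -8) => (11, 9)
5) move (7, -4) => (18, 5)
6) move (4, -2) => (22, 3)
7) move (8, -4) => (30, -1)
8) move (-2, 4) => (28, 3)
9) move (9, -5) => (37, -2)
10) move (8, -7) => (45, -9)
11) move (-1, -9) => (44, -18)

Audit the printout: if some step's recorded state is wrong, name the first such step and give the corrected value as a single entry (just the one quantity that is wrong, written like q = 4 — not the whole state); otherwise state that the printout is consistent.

Recomputing the run from the initial state:
step 1: x = 7, y = 11
step 2: x = 2, y = 16
step 3: x = 2, y = 17
step 4: x = 11, y = 9
step 5: x = 18, y = 5
step 6: x = 22, y = 3
step 7: x = 30, y = -1
step 8: x = 28, y = 3
step 9: x = 37, y = -2
step 10: x = 45, y = -9
step 11: x = 44, y = -18
This matches the printout at every step.

no error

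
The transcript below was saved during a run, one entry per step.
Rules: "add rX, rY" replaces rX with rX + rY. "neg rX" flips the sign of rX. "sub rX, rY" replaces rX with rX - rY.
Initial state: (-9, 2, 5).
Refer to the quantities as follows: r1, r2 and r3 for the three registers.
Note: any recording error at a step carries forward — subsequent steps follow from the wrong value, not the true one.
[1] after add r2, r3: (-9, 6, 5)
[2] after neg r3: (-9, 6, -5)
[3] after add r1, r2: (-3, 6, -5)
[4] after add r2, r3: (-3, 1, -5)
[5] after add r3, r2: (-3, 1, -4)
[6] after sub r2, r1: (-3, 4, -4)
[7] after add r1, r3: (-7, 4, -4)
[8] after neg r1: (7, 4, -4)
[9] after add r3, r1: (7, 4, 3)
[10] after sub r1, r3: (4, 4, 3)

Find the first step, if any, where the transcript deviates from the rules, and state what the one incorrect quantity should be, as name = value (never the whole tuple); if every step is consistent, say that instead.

step 1: r2 = 2 + 5 = 7 -> the transcript disagrees here
Conclusion: step 1 carries the first error; the entry should be r2 = 7.

step 1, r2 = 7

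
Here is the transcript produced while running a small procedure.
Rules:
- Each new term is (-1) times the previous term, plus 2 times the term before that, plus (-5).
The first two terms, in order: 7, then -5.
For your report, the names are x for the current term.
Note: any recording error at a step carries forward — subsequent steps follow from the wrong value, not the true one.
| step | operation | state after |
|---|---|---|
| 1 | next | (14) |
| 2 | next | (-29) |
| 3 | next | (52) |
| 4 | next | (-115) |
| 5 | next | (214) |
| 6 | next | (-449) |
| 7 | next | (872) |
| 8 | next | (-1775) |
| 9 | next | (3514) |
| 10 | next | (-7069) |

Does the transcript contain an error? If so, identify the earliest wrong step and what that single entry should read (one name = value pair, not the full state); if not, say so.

no error

Step 1: x = -1*(-5) + (2)*(7) + (-5) = 14 — consistent with the transcript.
Step 2: x = -1*(14) + (2)*(-5) + (-5) = -29 — same as recorded.
Step 3: x = -1*(-29) + (2)*(14) + (-5) = 52 — checks out.
Step 4: x = -1*(52) + (2)*(-29) + (-5) = -115 — in agreement.
Step 5: x = -1*(-115) + (2)*(52) + (-5) = 214 — confirmed correct.
Step 6: x = -1*(214) + (2)*(-115) + (-5) = -449 — in agreement.
Step 7: x = -1*(-449) + (2)*(214) + (-5) = 872 — confirmed correct.
Step 8: x = -1*(872) + (2)*(-449) + (-5) = -1775 — exactly as logged.
Step 9: x = -1*(-1775) + (2)*(872) + (-5) = 3514 — in agreement.
Step 10: x = -1*(3514) + (2)*(-1775) + (-5) = -7069 — agrees with the transcript.
All steps check out; nothing to correct.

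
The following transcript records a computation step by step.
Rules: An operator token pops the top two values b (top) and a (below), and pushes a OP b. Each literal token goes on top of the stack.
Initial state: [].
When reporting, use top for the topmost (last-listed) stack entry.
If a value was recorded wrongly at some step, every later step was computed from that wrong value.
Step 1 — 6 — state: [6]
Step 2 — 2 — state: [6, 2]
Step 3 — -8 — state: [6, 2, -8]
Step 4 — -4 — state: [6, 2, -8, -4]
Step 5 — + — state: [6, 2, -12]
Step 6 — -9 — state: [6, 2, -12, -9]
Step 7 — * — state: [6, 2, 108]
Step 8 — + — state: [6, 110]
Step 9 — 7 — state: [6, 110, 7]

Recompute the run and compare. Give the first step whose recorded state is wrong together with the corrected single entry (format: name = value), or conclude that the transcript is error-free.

Recomputing the run from the initial state:
step 1: [6]
step 2: [6, 2]
step 3: [6, 2, -8]
step 4: [6, 2, -8, -4]
step 5: [6, 2, -12]
step 6: [6, 2, -12, -9]
step 7: [6, 2, 108]
step 8: [6, 110]
step 9: [6, 110, 7]
This matches the transcript at every step.

no error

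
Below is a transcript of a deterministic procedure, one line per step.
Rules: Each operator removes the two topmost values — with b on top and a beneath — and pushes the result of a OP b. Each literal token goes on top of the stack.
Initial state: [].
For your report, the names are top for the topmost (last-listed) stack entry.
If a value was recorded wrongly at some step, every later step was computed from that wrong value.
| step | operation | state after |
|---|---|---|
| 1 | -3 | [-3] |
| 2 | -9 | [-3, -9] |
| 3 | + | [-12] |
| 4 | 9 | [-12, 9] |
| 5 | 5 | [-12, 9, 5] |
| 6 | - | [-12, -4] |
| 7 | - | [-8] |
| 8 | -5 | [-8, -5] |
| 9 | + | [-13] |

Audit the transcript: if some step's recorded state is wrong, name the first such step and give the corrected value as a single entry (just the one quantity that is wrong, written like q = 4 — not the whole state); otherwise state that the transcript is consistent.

Recomputing the run from the initial state:
step 1: [-3]
step 2: [-3, -9]
step 3: [-12]
step 4: [-12, 9]
step 5: [-12, 9, 5]
step 6: [-12, 4]
step 7: [-16]
step 8: [-16, -5]
step 9: [-21]
The first disagreement with the transcript is at step 6, where the value should be top = 4.

step 6, top = 4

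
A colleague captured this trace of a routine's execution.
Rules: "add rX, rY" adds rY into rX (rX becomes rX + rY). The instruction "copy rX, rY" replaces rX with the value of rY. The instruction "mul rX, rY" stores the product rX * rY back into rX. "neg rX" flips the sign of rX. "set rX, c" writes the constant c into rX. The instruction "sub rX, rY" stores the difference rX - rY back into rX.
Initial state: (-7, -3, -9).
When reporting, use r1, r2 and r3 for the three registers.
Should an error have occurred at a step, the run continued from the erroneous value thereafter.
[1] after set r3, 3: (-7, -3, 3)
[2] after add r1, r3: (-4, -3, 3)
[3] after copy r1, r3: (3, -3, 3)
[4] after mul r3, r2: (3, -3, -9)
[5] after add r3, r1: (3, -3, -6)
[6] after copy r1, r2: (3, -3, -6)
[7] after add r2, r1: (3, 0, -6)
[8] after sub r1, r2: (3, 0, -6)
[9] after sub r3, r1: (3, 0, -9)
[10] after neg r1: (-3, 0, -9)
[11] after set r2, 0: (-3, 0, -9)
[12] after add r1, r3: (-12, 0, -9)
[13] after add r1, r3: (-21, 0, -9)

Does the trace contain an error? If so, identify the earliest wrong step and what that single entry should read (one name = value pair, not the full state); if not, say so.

Step 1: r3 = 3 — same as recorded.
Step 2: r1 = -7 + 3 = -4 — verified.
Step 3: r1 = 3 — in agreement.
Step 4: r3 = 3 * -3 = -9 — agrees with the trace.
Step 5: r3 = -9 + 3 = -6 — agrees with the trace.
Step 6: r1 = -3 — the trace disagrees here.
The audit stops at step 6: the recorded entry is wrong and should be r1 = -3.

step 6, r1 = -3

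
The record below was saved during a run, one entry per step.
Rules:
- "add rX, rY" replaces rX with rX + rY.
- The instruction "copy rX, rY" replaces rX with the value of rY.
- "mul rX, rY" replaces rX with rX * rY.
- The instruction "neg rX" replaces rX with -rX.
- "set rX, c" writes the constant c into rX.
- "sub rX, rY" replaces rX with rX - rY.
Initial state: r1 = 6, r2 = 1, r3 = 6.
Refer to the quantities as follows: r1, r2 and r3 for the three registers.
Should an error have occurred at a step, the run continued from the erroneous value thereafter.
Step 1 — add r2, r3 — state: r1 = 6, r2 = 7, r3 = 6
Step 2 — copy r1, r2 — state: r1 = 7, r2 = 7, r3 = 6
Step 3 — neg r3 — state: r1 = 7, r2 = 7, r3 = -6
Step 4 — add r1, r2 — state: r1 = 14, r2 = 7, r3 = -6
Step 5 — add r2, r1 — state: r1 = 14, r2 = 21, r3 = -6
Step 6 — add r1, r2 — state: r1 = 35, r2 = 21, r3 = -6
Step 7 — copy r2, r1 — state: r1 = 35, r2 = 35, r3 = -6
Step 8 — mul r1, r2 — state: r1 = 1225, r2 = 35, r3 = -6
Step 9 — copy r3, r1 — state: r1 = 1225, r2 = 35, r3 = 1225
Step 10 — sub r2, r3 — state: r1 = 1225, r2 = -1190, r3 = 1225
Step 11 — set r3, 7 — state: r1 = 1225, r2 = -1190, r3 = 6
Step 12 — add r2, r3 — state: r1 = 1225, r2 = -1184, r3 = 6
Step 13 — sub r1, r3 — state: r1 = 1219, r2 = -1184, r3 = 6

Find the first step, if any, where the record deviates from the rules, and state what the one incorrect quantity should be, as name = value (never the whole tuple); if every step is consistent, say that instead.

Recomputing the run from the initial state:
step 1: r1 = 6, r2 = 7, r3 = 6
step 2: r1 = 7, r2 = 7, r3 = 6
step 3: r1 = 7, r2 = 7, r3 = -6
step 4: r1 = 14, r2 = 7, r3 = -6
step 5: r1 = 14, r2 = 21, r3 = -6
step 6: r1 = 35, r2 = 21, r3 = -6
step 7: r1 = 35, r2 = 35, r3 = -6
step 8: r1 = 1225, r2 = 35, r3 = -6
step 9: r1 = 1225, r2 = 35, r3 = 1225
step 10: r1 = 1225, r2 = -1190, r3 = 1225
step 11: r1 = 1225, r2 = -1190, r3 = 7
step 12: r1 = 1225, r2 = -1183, r3 = 7
step 13: r1 = 1218, r2 = -1183, r3 = 7
The first disagreement with the record is at step 11, where the value should be r3 = 7.

step 11, r3 = 7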